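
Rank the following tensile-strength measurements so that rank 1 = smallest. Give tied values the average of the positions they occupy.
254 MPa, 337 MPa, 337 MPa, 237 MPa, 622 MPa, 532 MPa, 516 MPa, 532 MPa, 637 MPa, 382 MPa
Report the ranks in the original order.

2, 3.5, 3.5, 1, 9, 7.5, 6, 7.5, 10, 5

Sorted (ascending): 237, 254, 337, 337, 382, 516, 532, 532, 622, 637
The 2 values of 337 occupy positions 3–4 → average rank (3+4)/2 = 3.5.
The 2 values of 532 occupy positions 7–8 → average rank (7+8)/2 = 7.5.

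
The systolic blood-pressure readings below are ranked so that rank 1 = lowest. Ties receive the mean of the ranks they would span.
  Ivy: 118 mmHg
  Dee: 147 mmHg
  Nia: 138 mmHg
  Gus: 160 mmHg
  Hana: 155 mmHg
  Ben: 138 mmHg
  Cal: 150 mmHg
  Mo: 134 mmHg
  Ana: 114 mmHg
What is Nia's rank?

Sorted (ascending): 114, 118, 134, 138, 138, 147, 150, 155, 160
The 2 values of 138 occupy positions 4–5 → average rank (4+5)/2 = 4.5.
Nia has value 138 mmHg → rank 4.5.

4.5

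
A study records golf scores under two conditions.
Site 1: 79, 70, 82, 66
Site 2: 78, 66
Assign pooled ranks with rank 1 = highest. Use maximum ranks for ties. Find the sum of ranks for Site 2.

Sorted (descending): 82, 79, 78, 70, 66, 66
The 2 values of 66 occupy positions 5–6 → each gets rank 6.
Site 2 values → pooled ranks: 78→3, 66→6
Rank sum = 3 + 6 = 9

9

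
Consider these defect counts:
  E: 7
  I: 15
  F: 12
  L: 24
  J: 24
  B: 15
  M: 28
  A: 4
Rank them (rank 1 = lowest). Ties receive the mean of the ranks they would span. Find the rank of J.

6.5

Sorted (ascending): 4, 7, 12, 15, 15, 24, 24, 28
The 2 values of 15 occupy positions 4–5 → average rank (4+5)/2 = 4.5.
The 2 values of 24 occupy positions 6–7 → average rank (6+7)/2 = 6.5.
J has value 24 → rank 6.5.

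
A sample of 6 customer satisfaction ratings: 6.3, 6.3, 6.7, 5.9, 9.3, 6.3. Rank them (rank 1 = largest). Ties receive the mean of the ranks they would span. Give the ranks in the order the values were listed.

Sorted (descending): 9.3, 6.7, 6.3, 6.3, 6.3, 5.9
The 3 values of 6.3 occupy positions 3–5 → average rank 4.

4, 4, 2, 6, 1, 4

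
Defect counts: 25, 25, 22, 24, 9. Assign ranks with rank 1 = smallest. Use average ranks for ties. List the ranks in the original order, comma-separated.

4.5, 4.5, 2, 3, 1

Sorted (ascending): 9, 22, 24, 25, 25
The 2 values of 25 occupy positions 4–5 → average rank (4+5)/2 = 4.5.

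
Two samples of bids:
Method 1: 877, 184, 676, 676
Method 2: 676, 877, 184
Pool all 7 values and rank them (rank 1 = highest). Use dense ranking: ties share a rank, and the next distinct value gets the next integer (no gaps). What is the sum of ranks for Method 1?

Sorted (descending): 877, 877, 676, 676, 676, 184, 184
The 2 values of 877 share dense rank 1.
The 3 values of 676 share dense rank 2.
The 2 values of 184 share dense rank 3.
Method 1 values → pooled ranks: 877→1, 184→3, 676→2, 676→2
Rank sum = 1 + 3 + 2 + 2 = 8

8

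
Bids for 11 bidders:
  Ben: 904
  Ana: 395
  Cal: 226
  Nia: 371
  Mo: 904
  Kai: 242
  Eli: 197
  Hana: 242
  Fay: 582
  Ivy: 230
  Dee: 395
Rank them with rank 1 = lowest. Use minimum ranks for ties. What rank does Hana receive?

Sorted (ascending): 197, 226, 230, 242, 242, 371, 395, 395, 582, 904, 904
The 2 values of 242 occupy positions 4–5 → each gets rank 4.
The 2 values of 395 occupy positions 7–8 → each gets rank 7.
The 2 values of 904 occupy positions 10–11 → each gets rank 10.
Hana has value 242 → rank 4.

4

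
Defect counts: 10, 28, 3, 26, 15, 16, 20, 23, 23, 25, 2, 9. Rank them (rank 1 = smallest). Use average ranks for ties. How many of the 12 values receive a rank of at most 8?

Sorted (ascending): 2, 3, 9, 10, 15, 16, 20, 23, 23, 25, 26, 28
The 2 values of 23 occupy positions 8–9 → average rank (8+9)/2 = 8.5.
Ranks ≤ 8: {1, 2, 3, 4, 5, 6, 7} → 7 values.

7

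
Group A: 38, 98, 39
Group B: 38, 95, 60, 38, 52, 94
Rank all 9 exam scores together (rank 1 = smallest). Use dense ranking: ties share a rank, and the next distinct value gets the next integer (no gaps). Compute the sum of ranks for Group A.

Sorted (ascending): 38, 38, 38, 39, 52, 60, 94, 95, 98
The 3 values of 38 share dense rank 1.
Remaining distinct values take the next consecutive integers.
Group A values → pooled ranks: 38→1, 98→7, 39→2
Rank sum = 1 + 7 + 2 = 10

10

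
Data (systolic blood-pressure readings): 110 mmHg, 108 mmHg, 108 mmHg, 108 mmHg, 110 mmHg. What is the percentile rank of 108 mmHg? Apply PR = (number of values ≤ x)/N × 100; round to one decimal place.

N = 5.
Strictly below 108: 0. Equal to 108: 3.
PR = 3/5 × 100 = 60.0

60.0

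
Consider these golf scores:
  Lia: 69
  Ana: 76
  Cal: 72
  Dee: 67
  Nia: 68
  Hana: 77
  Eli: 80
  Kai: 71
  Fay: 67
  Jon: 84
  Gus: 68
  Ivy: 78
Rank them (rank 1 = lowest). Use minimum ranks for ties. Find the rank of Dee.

1

Sorted (ascending): 67, 67, 68, 68, 69, 71, 72, 76, 77, 78, 80, 84
The 2 values of 67 occupy positions 1–2 → each gets rank 1.
The 2 values of 68 occupy positions 3–4 → each gets rank 3.
Dee has value 67 → rank 1.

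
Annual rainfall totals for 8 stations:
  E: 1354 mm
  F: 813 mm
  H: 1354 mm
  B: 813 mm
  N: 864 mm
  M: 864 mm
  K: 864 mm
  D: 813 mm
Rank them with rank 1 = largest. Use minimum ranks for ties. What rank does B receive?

Sorted (descending): 1354, 1354, 864, 864, 864, 813, 813, 813
The 2 values of 1354 occupy positions 1–2 → each gets rank 1.
The 3 values of 864 occupy positions 3–5 → each gets rank 3.
The 3 values of 813 occupy positions 6–8 → each gets rank 6.
B has value 813 mm → rank 6.

6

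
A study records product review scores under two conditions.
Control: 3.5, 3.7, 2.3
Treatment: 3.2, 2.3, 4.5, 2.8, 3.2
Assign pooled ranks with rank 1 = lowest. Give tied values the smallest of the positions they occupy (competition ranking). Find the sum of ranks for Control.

14

Sorted (ascending): 2.3, 2.3, 2.8, 3.2, 3.2, 3.5, 3.7, 4.5
The 2 values of 2.3 occupy positions 1–2 → each gets rank 1.
The 2 values of 3.2 occupy positions 4–5 → each gets rank 4.
Control values → pooled ranks: 3.5→6, 3.7→7, 2.3→1
Rank sum = 6 + 7 + 1 = 14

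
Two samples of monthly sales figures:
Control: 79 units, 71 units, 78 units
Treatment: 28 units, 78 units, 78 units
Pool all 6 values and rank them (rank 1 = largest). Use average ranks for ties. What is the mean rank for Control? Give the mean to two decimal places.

3.00

Sorted (descending): 79, 78, 78, 78, 71, 28
The 3 values of 78 occupy positions 2–4 → average rank 3.
Control values → pooled ranks: 79→1, 71→5, 78→3
Mean rank = (1 + 5 + 3) / 3 = 3.00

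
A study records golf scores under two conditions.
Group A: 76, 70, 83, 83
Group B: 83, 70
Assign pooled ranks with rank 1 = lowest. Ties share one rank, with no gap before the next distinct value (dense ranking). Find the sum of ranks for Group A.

Sorted (ascending): 70, 70, 76, 83, 83, 83
The 2 values of 70 share dense rank 1.
The 3 values of 83 share dense rank 3.
Remaining distinct values take the next consecutive integers.
Group A values → pooled ranks: 76→2, 70→1, 83→3, 83→3
Rank sum = 2 + 1 + 3 + 3 = 9

9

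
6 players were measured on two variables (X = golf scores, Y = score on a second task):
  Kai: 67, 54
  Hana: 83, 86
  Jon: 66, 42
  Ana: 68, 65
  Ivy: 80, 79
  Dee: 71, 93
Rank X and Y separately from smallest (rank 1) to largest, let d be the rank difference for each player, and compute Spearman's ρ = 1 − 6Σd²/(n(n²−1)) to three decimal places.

Ranks of variable 1: 2, 6, 1, 3, 5, 4
Ranks of variable 2: 2, 5, 1, 3, 4, 6
d = r₁ − r₂: 0, 1, 0, 0, 1, -2
d²: 0, 1, 0, 0, 1, 4; Σd² = 6
ρ = 1 − 6·6/(6·35) = 1 − 36/210 = 0.829

0.829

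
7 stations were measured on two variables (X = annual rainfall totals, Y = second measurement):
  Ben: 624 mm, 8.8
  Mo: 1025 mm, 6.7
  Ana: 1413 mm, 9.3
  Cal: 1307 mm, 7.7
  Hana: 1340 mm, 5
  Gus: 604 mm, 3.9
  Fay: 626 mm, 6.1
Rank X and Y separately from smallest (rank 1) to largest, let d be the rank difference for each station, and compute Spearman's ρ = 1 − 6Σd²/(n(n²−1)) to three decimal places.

Ranks of variable 1: 2, 4, 7, 5, 6, 1, 3
Ranks of variable 2: 6, 4, 7, 5, 2, 1, 3
d = r₁ − r₂: -4, 0, 0, 0, 4, 0, 0
d²: 16, 0, 0, 0, 16, 0, 0; Σd² = 32
ρ = 1 − 6·32/(7·48) = 1 − 192/336 = 0.429

0.429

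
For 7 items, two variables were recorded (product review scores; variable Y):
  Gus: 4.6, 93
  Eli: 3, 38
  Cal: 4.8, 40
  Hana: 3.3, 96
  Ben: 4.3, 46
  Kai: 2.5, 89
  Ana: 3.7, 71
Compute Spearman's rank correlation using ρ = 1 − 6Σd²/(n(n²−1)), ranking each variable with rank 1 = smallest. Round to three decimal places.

-0.107

Ranks of variable 1: 6, 2, 7, 3, 5, 1, 4
Ranks of variable 2: 6, 1, 2, 7, 3, 5, 4
d = r₁ − r₂: 0, 1, 5, -4, 2, -4, 0
d²: 0, 1, 25, 16, 4, 16, 0; Σd² = 62
ρ = 1 − 6·62/(7·48) = 1 − 372/336 = -0.107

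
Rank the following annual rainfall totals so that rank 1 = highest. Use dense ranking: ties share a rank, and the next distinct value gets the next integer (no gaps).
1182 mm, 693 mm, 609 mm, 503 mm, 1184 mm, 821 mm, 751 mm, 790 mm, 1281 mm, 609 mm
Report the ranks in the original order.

3, 7, 8, 9, 2, 4, 6, 5, 1, 8

Sorted (descending): 1281, 1184, 1182, 821, 790, 751, 693, 609, 609, 503
The 2 values of 609 share dense rank 8.
Remaining distinct values take the next consecutive integers.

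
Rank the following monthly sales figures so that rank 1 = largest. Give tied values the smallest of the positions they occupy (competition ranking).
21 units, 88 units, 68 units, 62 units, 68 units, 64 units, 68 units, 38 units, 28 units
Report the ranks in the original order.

9, 1, 2, 6, 2, 5, 2, 7, 8

Sorted (descending): 88, 68, 68, 68, 64, 62, 38, 28, 21
The 3 values of 68 occupy positions 2–4 → each gets rank 2.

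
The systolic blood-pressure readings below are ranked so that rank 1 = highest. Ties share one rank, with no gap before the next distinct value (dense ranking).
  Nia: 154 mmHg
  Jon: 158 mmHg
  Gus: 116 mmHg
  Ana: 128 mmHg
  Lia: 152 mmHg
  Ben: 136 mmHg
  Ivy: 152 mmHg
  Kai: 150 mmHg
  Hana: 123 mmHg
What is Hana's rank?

7

Sorted (descending): 158, 154, 152, 152, 150, 136, 128, 123, 116
The 2 values of 152 share dense rank 3.
Remaining distinct values take the next consecutive integers.
Hana has value 123 mmHg → rank 7.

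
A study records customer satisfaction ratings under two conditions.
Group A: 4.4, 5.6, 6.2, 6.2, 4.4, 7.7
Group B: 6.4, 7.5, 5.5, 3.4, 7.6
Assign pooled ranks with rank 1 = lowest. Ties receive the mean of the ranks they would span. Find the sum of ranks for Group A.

Sorted (ascending): 3.4, 4.4, 4.4, 5.5, 5.6, 6.2, 6.2, 6.4, 7.5, 7.6, 7.7
The 2 values of 4.4 occupy positions 2–3 → average rank (2+3)/2 = 2.5.
The 2 values of 6.2 occupy positions 6–7 → average rank (6+7)/2 = 6.5.
Group A values → pooled ranks: 4.4→2.5, 5.6→5, 6.2→6.5, 6.2→6.5, 4.4→2.5, 7.7→11
Rank sum = 2.5 + 5 + 6.5 + 6.5 + 2.5 + 11 = 34

34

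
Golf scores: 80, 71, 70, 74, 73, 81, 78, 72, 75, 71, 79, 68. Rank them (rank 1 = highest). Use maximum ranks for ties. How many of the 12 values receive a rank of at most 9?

Sorted (descending): 81, 80, 79, 78, 75, 74, 73, 72, 71, 71, 70, 68
The 2 values of 71 occupy positions 9–10 → each gets rank 10.
Ranks ≤ 9: {1, 2, 3, 4, 5, 6, 7, 8} → 8 values.

8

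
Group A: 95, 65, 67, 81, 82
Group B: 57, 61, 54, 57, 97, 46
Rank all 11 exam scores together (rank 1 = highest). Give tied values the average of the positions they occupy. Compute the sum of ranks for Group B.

Sorted (descending): 97, 95, 82, 81, 67, 65, 61, 57, 57, 54, 46
The 2 values of 57 occupy positions 8–9 → average rank (8+9)/2 = 8.5.
Group B values → pooled ranks: 57→8.5, 61→7, 54→10, 57→8.5, 97→1, 46→11
Rank sum = 8.5 + 7 + 10 + 8.5 + 1 + 11 = 46

46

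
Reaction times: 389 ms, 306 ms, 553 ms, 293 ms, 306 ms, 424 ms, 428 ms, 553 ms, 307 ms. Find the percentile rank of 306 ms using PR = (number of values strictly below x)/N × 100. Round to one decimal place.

N = 9.
Strictly below 306: 1. Equal to 306: 2.
PR = 1/9 × 100 = 11.1

11.1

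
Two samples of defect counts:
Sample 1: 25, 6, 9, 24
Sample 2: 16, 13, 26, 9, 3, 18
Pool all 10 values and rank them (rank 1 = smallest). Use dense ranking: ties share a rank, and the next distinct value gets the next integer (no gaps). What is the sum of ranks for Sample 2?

Sorted (ascending): 3, 6, 9, 9, 13, 16, 18, 24, 25, 26
The 2 values of 9 share dense rank 3.
Remaining distinct values take the next consecutive integers.
Sample 2 values → pooled ranks: 16→5, 13→4, 26→9, 9→3, 3→1, 18→6
Rank sum = 5 + 4 + 9 + 3 + 1 + 6 = 28

28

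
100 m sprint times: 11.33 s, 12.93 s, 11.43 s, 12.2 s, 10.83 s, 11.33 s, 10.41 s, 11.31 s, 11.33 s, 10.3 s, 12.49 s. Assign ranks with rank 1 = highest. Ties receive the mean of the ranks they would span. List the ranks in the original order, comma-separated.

6, 1, 4, 3, 9, 6, 10, 8, 6, 11, 2

Sorted (descending): 12.93, 12.49, 12.2, 11.43, 11.33, 11.33, 11.33, 11.31, 10.83, 10.41, 10.3
The 3 values of 11.33 occupy positions 5–7 → average rank 6.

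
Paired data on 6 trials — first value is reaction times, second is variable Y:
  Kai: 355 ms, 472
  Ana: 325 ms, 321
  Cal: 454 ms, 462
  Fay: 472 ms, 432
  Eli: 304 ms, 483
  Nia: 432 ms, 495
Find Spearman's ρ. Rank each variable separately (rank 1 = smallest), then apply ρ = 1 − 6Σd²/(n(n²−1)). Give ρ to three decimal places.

Ranks of variable 1: 3, 2, 5, 6, 1, 4
Ranks of variable 2: 4, 1, 3, 2, 5, 6
d = r₁ − r₂: -1, 1, 2, 4, -4, -2
d²: 1, 1, 4, 16, 16, 4; Σd² = 42
ρ = 1 − 6·42/(6·35) = 1 − 252/210 = -0.200

-0.200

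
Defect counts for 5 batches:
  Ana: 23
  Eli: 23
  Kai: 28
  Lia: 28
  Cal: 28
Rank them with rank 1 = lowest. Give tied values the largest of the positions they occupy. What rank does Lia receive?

5

Sorted (ascending): 23, 23, 28, 28, 28
The 2 values of 23 occupy positions 1–2 → each gets rank 2.
The 3 values of 28 occupy positions 3–5 → each gets rank 5.
Lia has value 28 → rank 5.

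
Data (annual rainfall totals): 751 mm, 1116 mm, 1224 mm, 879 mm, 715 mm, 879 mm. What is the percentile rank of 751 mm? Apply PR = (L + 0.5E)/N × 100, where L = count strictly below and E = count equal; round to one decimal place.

N = 6.
Strictly below 751: 1. Equal to 751: 1.
PR = (1 + 0.5·1)/6 × 100 = 25.0

25.0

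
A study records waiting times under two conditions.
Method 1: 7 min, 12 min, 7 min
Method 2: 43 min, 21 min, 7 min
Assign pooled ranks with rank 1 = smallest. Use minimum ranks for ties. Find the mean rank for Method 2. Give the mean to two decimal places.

4.00

Sorted (ascending): 7, 7, 7, 12, 21, 43
The 3 values of 7 occupy positions 1–3 → each gets rank 1.
Method 2 values → pooled ranks: 43→6, 21→5, 7→1
Mean rank = (6 + 5 + 1) / 3 = 4.00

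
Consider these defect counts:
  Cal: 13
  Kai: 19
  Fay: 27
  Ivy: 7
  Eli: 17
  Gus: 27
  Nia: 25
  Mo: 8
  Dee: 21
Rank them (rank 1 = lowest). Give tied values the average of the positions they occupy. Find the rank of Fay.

Sorted (ascending): 7, 8, 13, 17, 19, 21, 25, 27, 27
The 2 values of 27 occupy positions 8–9 → average rank (8+9)/2 = 8.5.
Fay has value 27 → rank 8.5.

8.5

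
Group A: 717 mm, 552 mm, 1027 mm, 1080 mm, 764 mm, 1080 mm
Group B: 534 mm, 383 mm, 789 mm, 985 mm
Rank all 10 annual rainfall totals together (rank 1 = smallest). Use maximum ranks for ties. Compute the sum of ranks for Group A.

40

Sorted (ascending): 383, 534, 552, 717, 764, 789, 985, 1027, 1080, 1080
The 2 values of 1080 occupy positions 9–10 → each gets rank 10.
Group A values → pooled ranks: 717→4, 552→3, 1027→8, 1080→10, 764→5, 1080→10
Rank sum = 4 + 3 + 8 + 10 + 5 + 10 = 40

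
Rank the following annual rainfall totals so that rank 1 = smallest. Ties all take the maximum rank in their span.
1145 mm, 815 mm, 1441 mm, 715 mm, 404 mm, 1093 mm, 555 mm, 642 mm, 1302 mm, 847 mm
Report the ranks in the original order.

8, 5, 10, 4, 1, 7, 2, 3, 9, 6

Sorted (ascending): 404, 555, 642, 715, 815, 847, 1093, 1145, 1302, 1441
No ties — each value takes its position as its rank.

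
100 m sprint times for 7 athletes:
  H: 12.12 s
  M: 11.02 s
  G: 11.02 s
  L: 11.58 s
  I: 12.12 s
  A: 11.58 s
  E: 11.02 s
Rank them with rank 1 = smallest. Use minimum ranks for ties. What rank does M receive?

Sorted (ascending): 11.02, 11.02, 11.02, 11.58, 11.58, 12.12, 12.12
The 3 values of 11.02 occupy positions 1–3 → each gets rank 1.
The 2 values of 11.58 occupy positions 4–5 → each gets rank 4.
The 2 values of 12.12 occupy positions 6–7 → each gets rank 6.
M has value 11.02 s → rank 1.

1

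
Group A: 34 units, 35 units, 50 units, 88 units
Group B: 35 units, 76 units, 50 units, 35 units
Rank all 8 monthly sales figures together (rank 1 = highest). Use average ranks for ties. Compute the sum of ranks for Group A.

Sorted (descending): 88, 76, 50, 50, 35, 35, 35, 34
The 2 values of 50 occupy positions 3–4 → average rank (3+4)/2 = 3.5.
The 3 values of 35 occupy positions 5–7 → average rank 6.
Group A values → pooled ranks: 34→8, 35→6, 50→3.5, 88→1
Rank sum = 8 + 6 + 3.5 + 1 = 18.5

18.5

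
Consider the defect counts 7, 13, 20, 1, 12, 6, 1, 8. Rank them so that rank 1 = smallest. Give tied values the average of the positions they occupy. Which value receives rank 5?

8

Sorted (ascending): 1, 1, 6, 7, 8, 12, 13, 20
The 2 values of 1 occupy positions 1–2 → average rank (1+2)/2 = 1.5.
Rank 5 → value 8.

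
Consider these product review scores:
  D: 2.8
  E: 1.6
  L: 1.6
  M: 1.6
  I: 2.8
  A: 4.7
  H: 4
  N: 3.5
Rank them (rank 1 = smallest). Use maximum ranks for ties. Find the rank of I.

Sorted (ascending): 1.6, 1.6, 1.6, 2.8, 2.8, 3.5, 4, 4.7
The 3 values of 1.6 occupy positions 1–3 → each gets rank 3.
The 2 values of 2.8 occupy positions 4–5 → each gets rank 5.
I has value 2.8 → rank 5.

5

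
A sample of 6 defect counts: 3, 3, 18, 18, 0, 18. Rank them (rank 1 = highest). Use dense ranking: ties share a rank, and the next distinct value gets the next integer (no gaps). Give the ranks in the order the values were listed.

2, 2, 1, 1, 3, 1

Sorted (descending): 18, 18, 18, 3, 3, 0
The 3 values of 18 share dense rank 1.
The 2 values of 3 share dense rank 2.
Remaining distinct values take the next consecutive integers.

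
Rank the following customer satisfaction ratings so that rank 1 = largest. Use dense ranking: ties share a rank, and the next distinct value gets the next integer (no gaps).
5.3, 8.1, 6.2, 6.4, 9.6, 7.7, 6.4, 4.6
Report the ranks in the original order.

6, 2, 5, 4, 1, 3, 4, 7

Sorted (descending): 9.6, 8.1, 7.7, 6.4, 6.4, 6.2, 5.3, 4.6
The 2 values of 6.4 share dense rank 4.
Remaining distinct values take the next consecutive integers.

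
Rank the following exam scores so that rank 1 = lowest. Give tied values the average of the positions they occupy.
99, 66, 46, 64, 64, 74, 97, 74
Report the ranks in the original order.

Sorted (ascending): 46, 64, 64, 66, 74, 74, 97, 99
The 2 values of 64 occupy positions 2–3 → average rank (2+3)/2 = 2.5.
The 2 values of 74 occupy positions 5–6 → average rank (5+6)/2 = 5.5.

8, 4, 1, 2.5, 2.5, 5.5, 7, 5.5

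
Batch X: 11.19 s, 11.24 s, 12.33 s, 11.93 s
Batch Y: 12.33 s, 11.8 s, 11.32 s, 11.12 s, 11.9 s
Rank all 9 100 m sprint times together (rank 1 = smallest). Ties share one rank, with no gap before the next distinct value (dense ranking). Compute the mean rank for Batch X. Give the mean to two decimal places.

5.00

Sorted (ascending): 11.12, 11.19, 11.24, 11.32, 11.8, 11.9, 11.93, 12.33, 12.33
The 2 values of 12.33 share dense rank 8.
Remaining distinct values take the next consecutive integers.
Batch X values → pooled ranks: 11.19→2, 11.24→3, 12.33→8, 11.93→7
Mean rank = (2 + 3 + 8 + 7) / 4 = 5.00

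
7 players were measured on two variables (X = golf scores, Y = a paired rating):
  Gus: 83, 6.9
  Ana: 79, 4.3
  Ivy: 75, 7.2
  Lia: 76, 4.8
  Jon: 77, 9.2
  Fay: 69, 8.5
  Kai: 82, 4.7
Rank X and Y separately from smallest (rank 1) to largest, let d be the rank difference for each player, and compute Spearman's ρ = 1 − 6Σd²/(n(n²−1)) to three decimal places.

-0.500

Ranks of variable 1: 7, 5, 2, 3, 4, 1, 6
Ranks of variable 2: 4, 1, 5, 3, 7, 6, 2
d = r₁ − r₂: 3, 4, -3, 0, -3, -5, 4
d²: 9, 16, 9, 0, 9, 25, 16; Σd² = 84
ρ = 1 − 6·84/(7·48) = 1 − 504/336 = -0.500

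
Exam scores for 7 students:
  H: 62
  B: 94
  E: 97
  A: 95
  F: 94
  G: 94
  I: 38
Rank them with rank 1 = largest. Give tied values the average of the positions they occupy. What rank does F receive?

4

Sorted (descending): 97, 95, 94, 94, 94, 62, 38
The 3 values of 94 occupy positions 3–5 → average rank 4.
F has value 94 → rank 4.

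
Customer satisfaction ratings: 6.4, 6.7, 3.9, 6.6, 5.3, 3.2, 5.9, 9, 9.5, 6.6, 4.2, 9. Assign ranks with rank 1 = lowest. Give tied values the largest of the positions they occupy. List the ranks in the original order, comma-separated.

Sorted (ascending): 3.2, 3.9, 4.2, 5.3, 5.9, 6.4, 6.6, 6.6, 6.7, 9, 9, 9.5
The 2 values of 6.6 occupy positions 7–8 → each gets rank 8.
The 2 values of 9 occupy positions 10–11 → each gets rank 11.

6, 9, 2, 8, 4, 1, 5, 11, 12, 8, 3, 11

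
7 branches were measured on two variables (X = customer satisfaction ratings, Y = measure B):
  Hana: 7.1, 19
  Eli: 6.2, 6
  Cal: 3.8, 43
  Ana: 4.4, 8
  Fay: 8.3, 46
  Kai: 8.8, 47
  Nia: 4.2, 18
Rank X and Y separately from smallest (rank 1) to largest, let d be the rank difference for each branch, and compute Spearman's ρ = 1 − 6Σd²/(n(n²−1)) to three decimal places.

Ranks of variable 1: 5, 4, 1, 3, 6, 7, 2
Ranks of variable 2: 4, 1, 5, 2, 6, 7, 3
d = r₁ − r₂: 1, 3, -4, 1, 0, 0, -1
d²: 1, 9, 16, 1, 0, 0, 1; Σd² = 28
ρ = 1 − 6·28/(7·48) = 1 − 168/336 = 0.500

0.500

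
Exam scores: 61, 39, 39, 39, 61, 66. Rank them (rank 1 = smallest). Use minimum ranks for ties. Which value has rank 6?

Sorted (ascending): 39, 39, 39, 61, 61, 66
The 3 values of 39 occupy positions 1–3 → each gets rank 1.
The 2 values of 61 occupy positions 4–5 → each gets rank 4.
Rank 6 → value 66.

66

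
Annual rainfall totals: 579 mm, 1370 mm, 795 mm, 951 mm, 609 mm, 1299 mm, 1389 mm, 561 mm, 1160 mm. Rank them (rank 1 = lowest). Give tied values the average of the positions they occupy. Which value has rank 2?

Sorted (ascending): 561, 579, 609, 795, 951, 1160, 1299, 1370, 1389
No ties — each value takes its position as its rank.
Rank 2 → value 579.

579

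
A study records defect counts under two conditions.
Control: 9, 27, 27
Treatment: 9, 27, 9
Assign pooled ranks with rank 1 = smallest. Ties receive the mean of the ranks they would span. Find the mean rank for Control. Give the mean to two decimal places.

Sorted (ascending): 9, 9, 9, 27, 27, 27
The 3 values of 9 occupy positions 1–3 → average rank 2.
The 3 values of 27 occupy positions 4–6 → average rank 5.
Control values → pooled ranks: 9→2, 27→5, 27→5
Mean rank = (2 + 5 + 5) / 3 = 4.00

4.00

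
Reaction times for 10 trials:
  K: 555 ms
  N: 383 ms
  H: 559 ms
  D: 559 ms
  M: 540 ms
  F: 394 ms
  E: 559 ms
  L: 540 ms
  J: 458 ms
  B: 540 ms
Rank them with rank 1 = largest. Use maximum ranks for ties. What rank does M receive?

Sorted (descending): 559, 559, 559, 555, 540, 540, 540, 458, 394, 383
The 3 values of 559 occupy positions 1–3 → each gets rank 3.
The 3 values of 540 occupy positions 5–7 → each gets rank 7.
M has value 540 ms → rank 7.

7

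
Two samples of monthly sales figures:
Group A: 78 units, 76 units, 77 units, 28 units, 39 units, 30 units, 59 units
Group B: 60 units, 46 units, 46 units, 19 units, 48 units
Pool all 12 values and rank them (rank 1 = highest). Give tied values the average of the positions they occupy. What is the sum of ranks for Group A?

41

Sorted (descending): 78, 77, 76, 60, 59, 48, 46, 46, 39, 30, 28, 19
The 2 values of 46 occupy positions 7–8 → average rank (7+8)/2 = 7.5.
Group A values → pooled ranks: 78→1, 76→3, 77→2, 28→11, 39→9, 30→10, 59→5
Rank sum = 1 + 3 + 2 + 11 + 9 + 10 + 5 = 41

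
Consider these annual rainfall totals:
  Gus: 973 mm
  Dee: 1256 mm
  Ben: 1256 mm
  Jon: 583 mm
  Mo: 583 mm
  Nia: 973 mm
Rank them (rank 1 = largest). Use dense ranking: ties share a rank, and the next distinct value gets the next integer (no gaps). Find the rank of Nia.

Sorted (descending): 1256, 1256, 973, 973, 583, 583
The 2 values of 1256 share dense rank 1.
The 2 values of 973 share dense rank 2.
The 2 values of 583 share dense rank 3.
Nia has value 973 mm → rank 2.

2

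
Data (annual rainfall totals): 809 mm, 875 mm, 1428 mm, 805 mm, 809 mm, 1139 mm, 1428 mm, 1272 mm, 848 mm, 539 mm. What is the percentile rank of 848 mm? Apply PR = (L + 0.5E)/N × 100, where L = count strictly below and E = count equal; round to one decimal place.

N = 10.
Strictly below 848: 4. Equal to 848: 1.
PR = (4 + 0.5·1)/10 × 100 = 45.0

45.0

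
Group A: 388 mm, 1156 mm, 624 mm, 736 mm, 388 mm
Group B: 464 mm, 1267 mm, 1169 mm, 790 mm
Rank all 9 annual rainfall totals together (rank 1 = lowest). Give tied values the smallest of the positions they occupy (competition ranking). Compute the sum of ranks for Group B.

Sorted (ascending): 388, 388, 464, 624, 736, 790, 1156, 1169, 1267
The 2 values of 388 occupy positions 1–2 → each gets rank 1.
Group B values → pooled ranks: 464→3, 1267→9, 1169→8, 790→6
Rank sum = 3 + 9 + 8 + 6 = 26

26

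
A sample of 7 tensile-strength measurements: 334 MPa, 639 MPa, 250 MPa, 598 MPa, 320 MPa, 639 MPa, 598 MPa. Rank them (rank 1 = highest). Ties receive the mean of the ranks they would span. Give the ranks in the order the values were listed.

Sorted (descending): 639, 639, 598, 598, 334, 320, 250
The 2 values of 639 occupy positions 1–2 → average rank (1+2)/2 = 1.5.
The 2 values of 598 occupy positions 3–4 → average rank (3+4)/2 = 3.5.

5, 1.5, 7, 3.5, 6, 1.5, 3.5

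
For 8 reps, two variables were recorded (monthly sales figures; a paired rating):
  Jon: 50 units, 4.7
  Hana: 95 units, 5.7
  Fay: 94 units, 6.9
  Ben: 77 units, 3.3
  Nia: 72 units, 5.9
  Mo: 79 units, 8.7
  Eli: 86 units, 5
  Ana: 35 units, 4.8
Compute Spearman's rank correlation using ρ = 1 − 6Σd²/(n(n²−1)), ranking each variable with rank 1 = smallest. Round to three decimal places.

0.476

Ranks of variable 1: 2, 8, 7, 4, 3, 5, 6, 1
Ranks of variable 2: 2, 5, 7, 1, 6, 8, 4, 3
d = r₁ − r₂: 0, 3, 0, 3, -3, -3, 2, -2
d²: 0, 9, 0, 9, 9, 9, 4, 4; Σd² = 44
ρ = 1 − 6·44/(8·63) = 1 − 264/504 = 0.476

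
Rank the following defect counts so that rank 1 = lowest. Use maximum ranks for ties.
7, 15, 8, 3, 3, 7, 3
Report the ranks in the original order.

Sorted (ascending): 3, 3, 3, 7, 7, 8, 15
The 3 values of 3 occupy positions 1–3 → each gets rank 3.
The 2 values of 7 occupy positions 4–5 → each gets rank 5.

5, 7, 6, 3, 3, 5, 3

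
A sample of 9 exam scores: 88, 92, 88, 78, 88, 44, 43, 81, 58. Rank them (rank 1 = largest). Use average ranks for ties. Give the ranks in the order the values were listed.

3, 1, 3, 6, 3, 8, 9, 5, 7

Sorted (descending): 92, 88, 88, 88, 81, 78, 58, 44, 43
The 3 values of 88 occupy positions 2–4 → average rank 3.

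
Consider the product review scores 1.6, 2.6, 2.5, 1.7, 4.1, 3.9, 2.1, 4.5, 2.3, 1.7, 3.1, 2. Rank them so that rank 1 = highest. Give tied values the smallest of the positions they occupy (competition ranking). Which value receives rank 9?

Sorted (descending): 4.5, 4.1, 3.9, 3.1, 2.6, 2.5, 2.3, 2.1, 2, 1.7, 1.7, 1.6
The 2 values of 1.7 occupy positions 10–11 → each gets rank 10.
Rank 9 → value 2.

2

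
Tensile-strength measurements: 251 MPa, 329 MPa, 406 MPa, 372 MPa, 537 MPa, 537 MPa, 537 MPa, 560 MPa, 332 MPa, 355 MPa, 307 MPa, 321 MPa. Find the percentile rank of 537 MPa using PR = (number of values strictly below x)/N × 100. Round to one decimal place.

66.7

N = 12.
Strictly below 537: 8. Equal to 537: 3.
PR = 8/12 × 100 = 66.7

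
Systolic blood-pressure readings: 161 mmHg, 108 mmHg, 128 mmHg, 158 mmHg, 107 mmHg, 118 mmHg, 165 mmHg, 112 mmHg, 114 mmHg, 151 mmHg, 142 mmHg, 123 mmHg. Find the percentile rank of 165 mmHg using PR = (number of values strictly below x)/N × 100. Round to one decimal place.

N = 12.
Strictly below 165: 11. Equal to 165: 1.
PR = 11/12 × 100 = 91.7

91.7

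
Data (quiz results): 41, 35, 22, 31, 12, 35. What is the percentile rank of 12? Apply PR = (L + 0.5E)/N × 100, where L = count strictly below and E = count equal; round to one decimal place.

8.3

N = 6.
Strictly below 12: 0. Equal to 12: 1.
PR = (0 + 0.5·1)/6 × 100 = 8.3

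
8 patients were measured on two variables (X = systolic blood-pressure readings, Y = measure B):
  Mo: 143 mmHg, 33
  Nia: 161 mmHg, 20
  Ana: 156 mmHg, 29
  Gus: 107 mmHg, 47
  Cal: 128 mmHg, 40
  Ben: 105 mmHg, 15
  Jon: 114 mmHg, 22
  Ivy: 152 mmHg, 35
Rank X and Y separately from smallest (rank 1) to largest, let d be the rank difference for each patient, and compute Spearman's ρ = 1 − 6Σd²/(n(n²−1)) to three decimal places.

-0.071

Ranks of variable 1: 5, 8, 7, 2, 4, 1, 3, 6
Ranks of variable 2: 5, 2, 4, 8, 7, 1, 3, 6
d = r₁ − r₂: 0, 6, 3, -6, -3, 0, 0, 0
d²: 0, 36, 9, 36, 9, 0, 0, 0; Σd² = 90
ρ = 1 − 6·90/(8·63) = 1 − 540/504 = -0.071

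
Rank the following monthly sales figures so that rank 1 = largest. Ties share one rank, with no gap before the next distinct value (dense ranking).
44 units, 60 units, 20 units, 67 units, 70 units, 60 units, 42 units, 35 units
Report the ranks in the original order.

4, 3, 7, 2, 1, 3, 5, 6

Sorted (descending): 70, 67, 60, 60, 44, 42, 35, 20
The 2 values of 60 share dense rank 3.
Remaining distinct values take the next consecutive integers.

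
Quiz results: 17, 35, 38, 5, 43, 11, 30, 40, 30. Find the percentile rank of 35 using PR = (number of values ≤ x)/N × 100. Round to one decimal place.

N = 9.
Strictly below 35: 5. Equal to 35: 1.
PR = 6/9 × 100 = 66.7

66.7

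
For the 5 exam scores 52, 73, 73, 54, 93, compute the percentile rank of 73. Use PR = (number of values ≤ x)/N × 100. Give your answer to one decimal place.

80.0

N = 5.
Strictly below 73: 2. Equal to 73: 2.
PR = 4/5 × 100 = 80.0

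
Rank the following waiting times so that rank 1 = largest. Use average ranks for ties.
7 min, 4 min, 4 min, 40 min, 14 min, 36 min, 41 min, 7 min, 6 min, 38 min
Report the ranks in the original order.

6.5, 9.5, 9.5, 2, 5, 4, 1, 6.5, 8, 3

Sorted (descending): 41, 40, 38, 36, 14, 7, 7, 6, 4, 4
The 2 values of 7 occupy positions 6–7 → average rank (6+7)/2 = 6.5.
The 2 values of 4 occupy positions 9–10 → average rank (9+10)/2 = 9.5.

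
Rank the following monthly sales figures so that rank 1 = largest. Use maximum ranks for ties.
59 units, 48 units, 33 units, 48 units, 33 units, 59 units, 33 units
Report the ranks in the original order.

2, 4, 7, 4, 7, 2, 7

Sorted (descending): 59, 59, 48, 48, 33, 33, 33
The 2 values of 59 occupy positions 1–2 → each gets rank 2.
The 2 values of 48 occupy positions 3–4 → each gets rank 4.
The 3 values of 33 occupy positions 5–7 → each gets rank 7.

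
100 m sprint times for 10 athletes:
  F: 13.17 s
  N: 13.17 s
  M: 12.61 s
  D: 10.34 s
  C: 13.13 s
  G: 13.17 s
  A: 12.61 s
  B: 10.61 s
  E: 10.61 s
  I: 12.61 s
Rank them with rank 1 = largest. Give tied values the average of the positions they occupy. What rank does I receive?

Sorted (descending): 13.17, 13.17, 13.17, 13.13, 12.61, 12.61, 12.61, 10.61, 10.61, 10.34
The 3 values of 13.17 occupy positions 1–3 → average rank 2.
The 3 values of 12.61 occupy positions 5–7 → average rank 6.
The 2 values of 10.61 occupy positions 8–9 → average rank (8+9)/2 = 8.5.
I has value 12.61 s → rank 6.

6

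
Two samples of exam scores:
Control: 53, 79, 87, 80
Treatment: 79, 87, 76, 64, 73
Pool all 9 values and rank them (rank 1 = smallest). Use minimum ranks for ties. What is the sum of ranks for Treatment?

Sorted (ascending): 53, 64, 73, 76, 79, 79, 80, 87, 87
The 2 values of 79 occupy positions 5–6 → each gets rank 5.
The 2 values of 87 occupy positions 8–9 → each gets rank 8.
Treatment values → pooled ranks: 79→5, 87→8, 76→4, 64→2, 73→3
Rank sum = 5 + 8 + 4 + 2 + 3 = 22

22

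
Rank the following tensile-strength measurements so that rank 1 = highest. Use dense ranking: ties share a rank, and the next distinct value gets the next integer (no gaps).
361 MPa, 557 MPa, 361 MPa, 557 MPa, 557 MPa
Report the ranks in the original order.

2, 1, 2, 1, 1

Sorted (descending): 557, 557, 557, 361, 361
The 3 values of 557 share dense rank 1.
The 2 values of 361 share dense rank 2.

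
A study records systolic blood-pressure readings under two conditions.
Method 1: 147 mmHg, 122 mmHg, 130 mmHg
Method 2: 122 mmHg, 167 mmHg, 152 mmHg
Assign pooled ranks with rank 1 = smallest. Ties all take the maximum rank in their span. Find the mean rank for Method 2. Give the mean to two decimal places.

4.33

Sorted (ascending): 122, 122, 130, 147, 152, 167
The 2 values of 122 occupy positions 1–2 → each gets rank 2.
Method 2 values → pooled ranks: 122→2, 167→6, 152→5
Mean rank = (2 + 6 + 5) / 3 = 4.33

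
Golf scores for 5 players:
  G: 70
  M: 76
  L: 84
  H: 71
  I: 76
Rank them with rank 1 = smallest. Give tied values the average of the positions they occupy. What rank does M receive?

Sorted (ascending): 70, 71, 76, 76, 84
The 2 values of 76 occupy positions 3–4 → average rank (3+4)/2 = 3.5.
M has value 76 → rank 3.5.

3.5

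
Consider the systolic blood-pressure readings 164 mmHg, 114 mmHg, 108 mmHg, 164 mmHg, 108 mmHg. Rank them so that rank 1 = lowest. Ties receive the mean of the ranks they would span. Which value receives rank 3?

114

Sorted (ascending): 108, 108, 114, 164, 164
The 2 values of 108 occupy positions 1–2 → average rank (1+2)/2 = 1.5.
The 2 values of 164 occupy positions 4–5 → average rank (4+5)/2 = 4.5.
Rank 3 → value 114.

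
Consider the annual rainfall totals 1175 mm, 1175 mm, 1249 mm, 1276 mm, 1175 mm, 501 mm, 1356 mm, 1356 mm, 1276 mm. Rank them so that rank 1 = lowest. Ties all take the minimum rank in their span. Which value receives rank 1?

Sorted (ascending): 501, 1175, 1175, 1175, 1249, 1276, 1276, 1356, 1356
The 3 values of 1175 occupy positions 2–4 → each gets rank 2.
The 2 values of 1276 occupy positions 6–7 → each gets rank 6.
The 2 values of 1356 occupy positions 8–9 → each gets rank 8.
Rank 1 → value 501.

501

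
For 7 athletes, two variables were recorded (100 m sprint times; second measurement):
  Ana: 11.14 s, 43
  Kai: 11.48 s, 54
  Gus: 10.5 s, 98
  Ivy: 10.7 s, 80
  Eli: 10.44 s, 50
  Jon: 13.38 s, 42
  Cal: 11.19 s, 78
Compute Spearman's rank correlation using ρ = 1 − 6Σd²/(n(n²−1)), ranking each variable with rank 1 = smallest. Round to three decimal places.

-0.464

Ranks of variable 1: 4, 6, 2, 3, 1, 7, 5
Ranks of variable 2: 2, 4, 7, 6, 3, 1, 5
d = r₁ − r₂: 2, 2, -5, -3, -2, 6, 0
d²: 4, 4, 25, 9, 4, 36, 0; Σd² = 82
ρ = 1 − 6·82/(7·48) = 1 − 492/336 = -0.464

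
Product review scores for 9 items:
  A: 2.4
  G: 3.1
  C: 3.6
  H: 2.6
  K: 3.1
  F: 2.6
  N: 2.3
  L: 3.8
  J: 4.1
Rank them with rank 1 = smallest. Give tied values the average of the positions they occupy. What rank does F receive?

3.5

Sorted (ascending): 2.3, 2.4, 2.6, 2.6, 3.1, 3.1, 3.6, 3.8, 4.1
The 2 values of 2.6 occupy positions 3–4 → average rank (3+4)/2 = 3.5.
The 2 values of 3.1 occupy positions 5–6 → average rank (5+6)/2 = 5.5.
F has value 2.6 → rank 3.5.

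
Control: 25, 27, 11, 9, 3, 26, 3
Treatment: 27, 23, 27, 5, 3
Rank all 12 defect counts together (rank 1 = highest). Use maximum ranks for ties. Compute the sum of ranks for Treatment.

33

Sorted (descending): 27, 27, 27, 26, 25, 23, 11, 9, 5, 3, 3, 3
The 3 values of 27 occupy positions 1–3 → each gets rank 3.
The 3 values of 3 occupy positions 10–12 → each gets rank 12.
Treatment values → pooled ranks: 27→3, 23→6, 27→3, 5→9, 3→12
Rank sum = 3 + 6 + 3 + 9 + 12 = 33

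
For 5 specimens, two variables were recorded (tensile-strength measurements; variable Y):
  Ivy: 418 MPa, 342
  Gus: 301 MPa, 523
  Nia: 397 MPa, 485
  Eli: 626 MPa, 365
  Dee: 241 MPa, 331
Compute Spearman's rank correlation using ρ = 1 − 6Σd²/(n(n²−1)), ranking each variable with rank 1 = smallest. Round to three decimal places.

0.100

Ranks of variable 1: 4, 2, 3, 5, 1
Ranks of variable 2: 2, 5, 4, 3, 1
d = r₁ − r₂: 2, -3, -1, 2, 0
d²: 4, 9, 1, 4, 0; Σd² = 18
ρ = 1 − 6·18/(5·24) = 1 − 108/120 = 0.100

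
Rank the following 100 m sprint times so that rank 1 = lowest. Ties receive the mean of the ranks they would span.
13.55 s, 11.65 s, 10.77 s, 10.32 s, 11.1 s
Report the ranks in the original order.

Sorted (ascending): 10.32, 10.77, 11.1, 11.65, 13.55
No ties — each value takes its position as its rank.

5, 4, 2, 1, 3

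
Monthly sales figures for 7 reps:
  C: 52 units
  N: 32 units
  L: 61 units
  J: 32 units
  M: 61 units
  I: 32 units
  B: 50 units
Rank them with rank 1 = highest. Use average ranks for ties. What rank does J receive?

Sorted (descending): 61, 61, 52, 50, 32, 32, 32
The 2 values of 61 occupy positions 1–2 → average rank (1+2)/2 = 1.5.
The 3 values of 32 occupy positions 5–7 → average rank 6.
J has value 32 units → rank 6.

6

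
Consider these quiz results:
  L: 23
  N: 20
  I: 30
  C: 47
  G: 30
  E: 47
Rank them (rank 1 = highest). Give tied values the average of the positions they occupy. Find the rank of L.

Sorted (descending): 47, 47, 30, 30, 23, 20
The 2 values of 47 occupy positions 1–2 → average rank (1+2)/2 = 1.5.
The 2 values of 30 occupy positions 3–4 → average rank (3+4)/2 = 3.5.
L has value 23 → rank 5.

5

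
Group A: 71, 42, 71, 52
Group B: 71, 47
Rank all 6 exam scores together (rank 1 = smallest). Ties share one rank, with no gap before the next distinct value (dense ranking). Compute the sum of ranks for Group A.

12

Sorted (ascending): 42, 47, 52, 71, 71, 71
The 3 values of 71 share dense rank 4.
Remaining distinct values take the next consecutive integers.
Group A values → pooled ranks: 71→4, 42→1, 71→4, 52→3
Rank sum = 4 + 1 + 4 + 3 = 12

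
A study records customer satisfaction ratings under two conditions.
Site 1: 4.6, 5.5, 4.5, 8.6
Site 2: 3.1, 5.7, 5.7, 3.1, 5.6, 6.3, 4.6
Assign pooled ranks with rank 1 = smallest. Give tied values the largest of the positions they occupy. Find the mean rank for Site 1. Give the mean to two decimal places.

6.25

Sorted (ascending): 3.1, 3.1, 4.5, 4.6, 4.6, 5.5, 5.6, 5.7, 5.7, 6.3, 8.6
The 2 values of 3.1 occupy positions 1–2 → each gets rank 2.
The 2 values of 4.6 occupy positions 4–5 → each gets rank 5.
The 2 values of 5.7 occupy positions 8–9 → each gets rank 9.
Site 1 values → pooled ranks: 4.6→5, 5.5→6, 4.5→3, 8.6→11
Mean rank = (5 + 6 + 3 + 11) / 4 = 6.25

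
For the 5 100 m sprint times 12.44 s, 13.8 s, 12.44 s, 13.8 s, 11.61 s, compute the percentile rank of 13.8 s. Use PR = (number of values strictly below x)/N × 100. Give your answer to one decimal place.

60.0

N = 5.
Strictly below 13.8: 3. Equal to 13.8: 2.
PR = 3/5 × 100 = 60.0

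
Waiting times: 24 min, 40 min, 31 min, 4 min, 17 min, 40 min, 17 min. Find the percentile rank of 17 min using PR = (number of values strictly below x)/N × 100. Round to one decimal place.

14.3

N = 7.
Strictly below 17: 1. Equal to 17: 2.
PR = 1/7 × 100 = 14.3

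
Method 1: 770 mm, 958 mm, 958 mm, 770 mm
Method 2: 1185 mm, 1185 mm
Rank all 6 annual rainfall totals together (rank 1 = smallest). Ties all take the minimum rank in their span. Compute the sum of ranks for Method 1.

Sorted (ascending): 770, 770, 958, 958, 1185, 1185
The 2 values of 770 occupy positions 1–2 → each gets rank 1.
The 2 values of 958 occupy positions 3–4 → each gets rank 3.
The 2 values of 1185 occupy positions 5–6 → each gets rank 5.
Method 1 values → pooled ranks: 770→1, 958→3, 958→3, 770→1
Rank sum = 1 + 3 + 3 + 1 = 8

8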